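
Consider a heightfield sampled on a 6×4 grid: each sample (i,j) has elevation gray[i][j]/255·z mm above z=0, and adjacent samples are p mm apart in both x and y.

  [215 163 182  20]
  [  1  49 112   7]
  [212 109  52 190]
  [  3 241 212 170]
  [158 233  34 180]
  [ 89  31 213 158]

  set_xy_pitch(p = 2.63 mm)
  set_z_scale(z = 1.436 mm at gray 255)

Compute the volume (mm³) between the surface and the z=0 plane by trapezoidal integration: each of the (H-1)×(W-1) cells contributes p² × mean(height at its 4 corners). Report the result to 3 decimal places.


height_mm = gray/255 × 1.436; cell vol = 2.63² × mean(4 corners)
unit = 2.63² × 1.436 / (4×255) = 0.00973791 mm³ per gray-sum
row 0: Σ corner-gray over 3 cells = 1255  → 12.2211
row 1: Σ corner-gray over 3 cells = 1054  → 10.2638
row 2: Σ corner-gray over 3 cells = 1803  → 17.5575
row 3: Σ corner-gray over 3 cells = 1951  → 18.9987
row 4: Σ corner-gray over 3 cells = 1607  → 15.6488
Σ rows: total corner-gray = 7670  → 74.6898 mm³

74.690


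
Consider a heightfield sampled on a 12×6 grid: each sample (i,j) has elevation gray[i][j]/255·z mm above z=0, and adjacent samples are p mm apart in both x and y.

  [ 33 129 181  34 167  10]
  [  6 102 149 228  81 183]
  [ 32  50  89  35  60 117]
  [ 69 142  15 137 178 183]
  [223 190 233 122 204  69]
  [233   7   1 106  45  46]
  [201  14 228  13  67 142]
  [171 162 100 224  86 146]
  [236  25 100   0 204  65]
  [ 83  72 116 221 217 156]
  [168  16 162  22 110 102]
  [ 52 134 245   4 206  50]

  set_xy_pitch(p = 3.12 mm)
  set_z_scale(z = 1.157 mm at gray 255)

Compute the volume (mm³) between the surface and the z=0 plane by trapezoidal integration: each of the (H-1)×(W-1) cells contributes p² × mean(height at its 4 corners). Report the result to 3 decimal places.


275.373

height_mm = gray/255 × 1.157; cell vol = 3.12² × mean(4 corners)
unit = 3.12² × 1.157 / (4×255) = 0.0110419 mm³ per gray-sum
row 0: Σ corner-gray over 5 cells = 2374  → 26.2134
row 1: Σ corner-gray over 5 cells = 1926  → 21.2666
row 2: Σ corner-gray over 5 cells = 1813  → 20.0189
row 3: Σ corner-gray over 5 cells = 2986  → 32.9710
row 4: Σ corner-gray over 5 cells = 2387  → 26.3569
row 5: Σ corner-gray over 5 cells = 1584  → 17.4903
row 6: Σ corner-gray over 5 cells = 2448  → 27.0305
row 7: Σ corner-gray over 5 cells = 2420  → 26.7213
row 8: Σ corner-gray over 5 cells = 2450  → 27.0526
row 9: Σ corner-gray over 5 cells = 2381  → 26.2907
row 10: Σ corner-gray over 5 cells = 2170  → 23.9608
Σ rows: total corner-gray = 24939  → 275.3730 mm³


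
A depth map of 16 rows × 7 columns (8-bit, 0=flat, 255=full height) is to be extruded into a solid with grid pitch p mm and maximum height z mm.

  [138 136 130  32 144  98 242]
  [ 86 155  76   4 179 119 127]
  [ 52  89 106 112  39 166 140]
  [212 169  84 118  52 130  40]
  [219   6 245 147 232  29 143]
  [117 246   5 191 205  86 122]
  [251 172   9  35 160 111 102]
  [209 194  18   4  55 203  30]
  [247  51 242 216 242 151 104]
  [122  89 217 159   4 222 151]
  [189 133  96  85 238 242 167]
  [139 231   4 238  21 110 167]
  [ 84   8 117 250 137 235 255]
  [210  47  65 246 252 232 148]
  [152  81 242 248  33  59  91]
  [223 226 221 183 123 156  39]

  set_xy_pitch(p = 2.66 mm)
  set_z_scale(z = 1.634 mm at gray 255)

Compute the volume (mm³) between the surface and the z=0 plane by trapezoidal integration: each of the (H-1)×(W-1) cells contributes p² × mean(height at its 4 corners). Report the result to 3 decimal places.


549.377

height_mm = gray/255 × 1.634; cell vol = 2.66² × mean(4 corners)
unit = 2.66² × 1.634 / (4×255) = 0.0113348 mm³ per gray-sum
row 0: Σ corner-gray over 6 cells = 2739  → 31.0461
row 1: Σ corner-gray over 6 cells = 2495  → 28.2804
row 2: Σ corner-gray over 6 cells = 2574  → 29.1759
row 3: Σ corner-gray over 6 cells = 3038  → 34.4352
row 4: Σ corner-gray over 6 cells = 3385  → 38.3684
row 5: Σ corner-gray over 6 cells = 3032  → 34.3672
row 6: Σ corner-gray over 6 cells = 2514  → 28.4958
row 7: Σ corner-gray over 6 cells = 3342  → 37.8810
row 8: Σ corner-gray over 6 cells = 3810  → 43.1857
row 9: Σ corner-gray over 6 cells = 3599  → 40.7941
row 10: Σ corner-gray over 6 cells = 3458  → 39.1959
row 11: Σ corner-gray over 6 cells = 3347  → 37.9377
row 12: Σ corner-gray over 6 cells = 3875  → 43.9225
row 13: Σ corner-gray over 6 cells = 3611  → 40.9301
row 14: Σ corner-gray over 6 cells = 3649  → 41.3608
Σ rows: total corner-gray = 48468  → 549.3767 mm³


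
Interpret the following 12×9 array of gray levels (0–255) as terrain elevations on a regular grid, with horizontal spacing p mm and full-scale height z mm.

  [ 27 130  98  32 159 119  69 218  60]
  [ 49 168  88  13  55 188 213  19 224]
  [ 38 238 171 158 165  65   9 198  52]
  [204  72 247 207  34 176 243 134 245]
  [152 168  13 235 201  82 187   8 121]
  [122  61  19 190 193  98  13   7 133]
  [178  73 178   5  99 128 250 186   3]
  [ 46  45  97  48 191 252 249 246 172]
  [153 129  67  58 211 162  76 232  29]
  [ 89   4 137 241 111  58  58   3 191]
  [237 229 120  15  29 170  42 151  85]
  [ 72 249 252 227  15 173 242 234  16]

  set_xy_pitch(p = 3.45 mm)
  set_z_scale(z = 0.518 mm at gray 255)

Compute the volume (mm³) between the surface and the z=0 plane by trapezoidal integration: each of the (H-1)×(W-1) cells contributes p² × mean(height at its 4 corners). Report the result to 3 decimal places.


height_mm = gray/255 × 0.518; cell vol = 3.45² × mean(4 corners)
unit = 3.45² × 0.518 / (4×255) = 0.0060446 mm³ per gray-sum
row 0: Σ corner-gray over 8 cells = 3498  → 21.1440
row 1: Σ corner-gray over 8 cells = 3859  → 23.3261
row 2: Σ corner-gray over 8 cells = 4773  → 28.8509
row 3: Σ corner-gray over 8 cells = 4736  → 28.6272
row 4: Σ corner-gray over 8 cells = 3478  → 21.0231
row 5: Σ corner-gray over 8 cells = 3436  → 20.7693
row 6: Σ corner-gray over 8 cells = 4493  → 27.1584
row 7: Σ corner-gray over 8 cells = 4526  → 27.3579
row 8: Σ corner-gray over 8 cells = 3556  → 21.4946
row 9: Σ corner-gray over 8 cells = 3338  → 20.1769
row 10: Σ corner-gray over 8 cells = 4706  → 28.4459
Σ rows: total corner-gray = 44399  → 268.3743 mm³

268.374


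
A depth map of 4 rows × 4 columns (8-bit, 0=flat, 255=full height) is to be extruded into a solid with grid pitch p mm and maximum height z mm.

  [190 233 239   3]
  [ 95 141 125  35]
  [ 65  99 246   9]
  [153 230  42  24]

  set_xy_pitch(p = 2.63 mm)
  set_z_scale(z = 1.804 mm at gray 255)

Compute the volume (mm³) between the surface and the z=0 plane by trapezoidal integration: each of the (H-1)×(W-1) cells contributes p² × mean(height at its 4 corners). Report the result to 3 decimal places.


57.619

height_mm = gray/255 × 1.804; cell vol = 2.63² × mean(4 corners)
unit = 2.63² × 1.804 / (4×255) = 0.0122334 mm³ per gray-sum
row 0: Σ corner-gray over 3 cells = 1799  → 22.0079
row 1: Σ corner-gray over 3 cells = 1426  → 17.4449
row 2: Σ corner-gray over 3 cells = 1485  → 18.1666
Σ rows: total corner-gray = 4710  → 57.6194 mm³


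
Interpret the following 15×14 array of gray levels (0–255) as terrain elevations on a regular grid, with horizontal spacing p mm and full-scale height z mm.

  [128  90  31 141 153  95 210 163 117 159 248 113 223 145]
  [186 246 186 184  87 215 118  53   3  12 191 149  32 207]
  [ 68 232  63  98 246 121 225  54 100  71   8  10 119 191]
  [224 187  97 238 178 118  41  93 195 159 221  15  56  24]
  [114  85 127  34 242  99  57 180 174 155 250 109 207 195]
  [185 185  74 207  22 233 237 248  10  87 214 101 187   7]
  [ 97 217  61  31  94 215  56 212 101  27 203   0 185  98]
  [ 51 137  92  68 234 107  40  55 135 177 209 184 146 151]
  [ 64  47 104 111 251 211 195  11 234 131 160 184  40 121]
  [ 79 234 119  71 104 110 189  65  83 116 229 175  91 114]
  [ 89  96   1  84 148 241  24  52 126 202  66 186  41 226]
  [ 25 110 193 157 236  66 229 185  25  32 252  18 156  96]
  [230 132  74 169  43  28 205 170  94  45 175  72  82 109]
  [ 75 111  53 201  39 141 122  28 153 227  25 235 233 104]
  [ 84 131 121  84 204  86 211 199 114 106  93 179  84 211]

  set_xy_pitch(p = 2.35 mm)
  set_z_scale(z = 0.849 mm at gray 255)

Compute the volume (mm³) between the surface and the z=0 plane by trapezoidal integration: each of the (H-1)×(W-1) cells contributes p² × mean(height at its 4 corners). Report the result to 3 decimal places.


429.577

height_mm = gray/255 × 0.849; cell vol = 2.35² × mean(4 corners)
unit = 2.35² × 0.849 / (4×255) = 0.00459667 mm³ per gray-sum
row 0: Σ corner-gray over 13 cells = 7104  → 32.6547
row 1: Σ corner-gray over 13 cells = 6298  → 28.9498
row 2: Σ corner-gray over 13 cells = 6397  → 29.4049
row 3: Σ corner-gray over 13 cells = 7191  → 33.0546
row 4: Σ corner-gray over 13 cells = 7549  → 34.7003
row 5: Σ corner-gray over 13 cells = 6801  → 31.2619
row 6: Σ corner-gray over 13 cells = 6369  → 29.2762
row 7: Σ corner-gray over 13 cells = 6913  → 31.7768
row 8: Σ corner-gray over 13 cells = 6908  → 31.7538
row 9: Σ corner-gray over 13 cells = 6214  → 28.5637
row 10: Σ corner-gray over 13 cells = 6288  → 28.9039
row 11: Σ corner-gray over 13 cells = 6356  → 29.2164
row 12: Σ corner-gray over 13 cells = 6232  → 28.6464
row 13: Σ corner-gray over 13 cells = 6834  → 31.4136
Σ rows: total corner-gray = 93454  → 429.5771 mm³


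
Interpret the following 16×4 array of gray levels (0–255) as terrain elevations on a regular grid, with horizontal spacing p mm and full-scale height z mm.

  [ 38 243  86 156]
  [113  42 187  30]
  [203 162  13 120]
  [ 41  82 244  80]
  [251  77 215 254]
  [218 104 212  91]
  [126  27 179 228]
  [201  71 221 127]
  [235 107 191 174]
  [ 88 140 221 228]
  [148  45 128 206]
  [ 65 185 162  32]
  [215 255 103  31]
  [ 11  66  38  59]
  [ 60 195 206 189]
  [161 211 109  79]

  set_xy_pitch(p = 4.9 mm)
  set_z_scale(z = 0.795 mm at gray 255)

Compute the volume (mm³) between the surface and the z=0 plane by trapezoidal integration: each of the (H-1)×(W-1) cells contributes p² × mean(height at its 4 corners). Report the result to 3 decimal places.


465.821

height_mm = gray/255 × 0.795; cell vol = 4.9² × mean(4 corners)
unit = 4.9² × 0.795 / (4×255) = 0.0187137 mm³ per gray-sum
row 0: Σ corner-gray over 3 cells = 1453  → 27.1910
row 1: Σ corner-gray over 3 cells = 1274  → 23.8412
row 2: Σ corner-gray over 3 cells = 1446  → 27.0600
row 3: Σ corner-gray over 3 cells = 1862  → 34.8449
row 4: Σ corner-gray over 3 cells = 2030  → 37.9888
row 5: Σ corner-gray over 3 cells = 1707  → 31.9442
row 6: Σ corner-gray over 3 cells = 1678  → 31.4015
row 7: Σ corner-gray over 3 cells = 1917  → 35.8741
row 8: Σ corner-gray over 3 cells = 2043  → 38.2320
row 9: Σ corner-gray over 3 cells = 1738  → 32.5244
row 10: Σ corner-gray over 3 cells = 1491  → 27.9021
row 11: Σ corner-gray over 3 cells = 1753  → 32.8051
row 12: Σ corner-gray over 3 cells = 1240  → 23.2050
row 13: Σ corner-gray over 3 cells = 1329  → 24.8705
row 14: Σ corner-gray over 3 cells = 1931  → 36.1361
Σ rows: total corner-gray = 24892  → 465.8208 mm³


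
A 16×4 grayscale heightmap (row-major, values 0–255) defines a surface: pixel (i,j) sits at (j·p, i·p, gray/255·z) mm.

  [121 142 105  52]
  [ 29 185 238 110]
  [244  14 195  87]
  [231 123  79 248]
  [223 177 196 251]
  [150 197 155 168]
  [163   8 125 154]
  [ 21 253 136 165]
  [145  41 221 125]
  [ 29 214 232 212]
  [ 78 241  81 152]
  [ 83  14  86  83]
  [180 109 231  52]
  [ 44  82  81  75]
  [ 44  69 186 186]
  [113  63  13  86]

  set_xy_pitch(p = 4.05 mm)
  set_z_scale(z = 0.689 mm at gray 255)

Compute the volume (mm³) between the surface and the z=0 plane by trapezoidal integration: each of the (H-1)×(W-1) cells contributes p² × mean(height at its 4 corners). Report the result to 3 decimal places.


269.880

height_mm = gray/255 × 0.689; cell vol = 4.05² × mean(4 corners)
unit = 4.05² × 0.689 / (4×255) = 0.0110797 mm³ per gray-sum
row 0: Σ corner-gray over 3 cells = 1652  → 18.3037
row 1: Σ corner-gray over 3 cells = 1734  → 19.2122
row 2: Σ corner-gray over 3 cells = 1632  → 18.0821
row 3: Σ corner-gray over 3 cells = 2103  → 23.3007
row 4: Σ corner-gray over 3 cells = 2242  → 24.8408
row 5: Σ corner-gray over 3 cells = 1605  → 17.7830
row 6: Σ corner-gray over 3 cells = 1547  → 17.1403
row 7: Σ corner-gray over 3 cells = 1758  → 19.4782
row 8: Σ corner-gray over 3 cells = 1927  → 21.3506
row 9: Σ corner-gray over 3 cells = 2007  → 22.2370
row 10: Σ corner-gray over 3 cells = 1240  → 13.7389
row 11: Σ corner-gray over 3 cells = 1278  → 14.1599
row 12: Σ corner-gray over 3 cells = 1357  → 15.0352
row 13: Σ corner-gray over 3 cells = 1185  → 13.1295
row 14: Σ corner-gray over 3 cells = 1091  → 12.0880
Σ rows: total corner-gray = 24358  → 269.8800 mm³


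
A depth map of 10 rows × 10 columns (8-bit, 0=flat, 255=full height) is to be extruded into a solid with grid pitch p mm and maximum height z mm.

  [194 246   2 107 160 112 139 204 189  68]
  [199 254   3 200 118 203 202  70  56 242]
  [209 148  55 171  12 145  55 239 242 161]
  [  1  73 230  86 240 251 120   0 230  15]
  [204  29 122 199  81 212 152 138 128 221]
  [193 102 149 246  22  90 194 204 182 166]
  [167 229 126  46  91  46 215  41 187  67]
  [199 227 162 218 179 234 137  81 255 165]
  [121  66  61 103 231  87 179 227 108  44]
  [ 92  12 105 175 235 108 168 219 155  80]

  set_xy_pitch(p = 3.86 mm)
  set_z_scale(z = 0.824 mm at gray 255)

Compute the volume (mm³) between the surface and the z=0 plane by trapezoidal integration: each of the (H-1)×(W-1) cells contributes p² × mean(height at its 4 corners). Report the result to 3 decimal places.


561.023

height_mm = gray/255 × 0.824; cell vol = 3.86² × mean(4 corners)
unit = 3.86² × 0.824 / (4×255) = 0.0120365 mm³ per gray-sum
row 0: Σ corner-gray over 9 cells = 5233  → 62.9872
row 1: Σ corner-gray over 9 cells = 5157  → 62.0724
row 2: Σ corner-gray over 9 cells = 4980  → 59.9420
row 3: Σ corner-gray over 9 cells = 5023  → 60.4595
row 4: Σ corner-gray over 9 cells = 5284  → 63.6011
row 5: Σ corner-gray over 9 cells = 4933  → 59.3762
row 6: Σ corner-gray over 9 cells = 5546  → 66.7546
row 7: Σ corner-gray over 9 cells = 5639  → 67.8740
row 8: Σ corner-gray over 9 cells = 4815  → 57.9559
Σ rows: total corner-gray = 46610  → 561.0231 mm³


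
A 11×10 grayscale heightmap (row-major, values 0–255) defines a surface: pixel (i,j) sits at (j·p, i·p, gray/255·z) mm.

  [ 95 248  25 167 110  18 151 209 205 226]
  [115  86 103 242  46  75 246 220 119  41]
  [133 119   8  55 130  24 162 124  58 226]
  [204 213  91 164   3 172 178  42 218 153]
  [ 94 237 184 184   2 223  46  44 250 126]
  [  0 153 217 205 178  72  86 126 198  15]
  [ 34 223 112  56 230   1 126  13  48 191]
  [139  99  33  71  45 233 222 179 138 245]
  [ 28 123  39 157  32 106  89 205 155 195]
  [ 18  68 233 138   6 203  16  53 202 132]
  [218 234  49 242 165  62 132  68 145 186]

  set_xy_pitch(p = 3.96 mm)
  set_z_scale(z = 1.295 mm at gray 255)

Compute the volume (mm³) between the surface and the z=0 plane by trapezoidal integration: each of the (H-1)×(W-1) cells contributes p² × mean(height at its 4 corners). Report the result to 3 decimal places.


height_mm = gray/255 × 1.295; cell vol = 3.96² × mean(4 corners)
unit = 3.96² × 1.295 / (4×255) = 0.0199095 mm³ per gray-sum
row 0: Σ corner-gray over 9 cells = 5017  → 99.8859
row 1: Σ corner-gray over 9 cells = 4149  → 82.6044
row 2: Σ corner-gray over 9 cells = 4238  → 84.3764
row 3: Σ corner-gray over 9 cells = 5079  → 101.1203
row 4: Σ corner-gray over 9 cells = 5045  → 100.4433
row 5: Σ corner-gray over 9 cells = 4328  → 86.1682
row 6: Σ corner-gray over 9 cells = 4267  → 84.9538
row 7: Σ corner-gray over 9 cells = 4459  → 88.7764
row 8: Σ corner-gray over 9 cells = 4023  → 80.0958
row 9: Σ corner-gray over 9 cells = 4586  → 91.3049
Σ rows: total corner-gray = 45191  → 899.7294 mm³

899.729


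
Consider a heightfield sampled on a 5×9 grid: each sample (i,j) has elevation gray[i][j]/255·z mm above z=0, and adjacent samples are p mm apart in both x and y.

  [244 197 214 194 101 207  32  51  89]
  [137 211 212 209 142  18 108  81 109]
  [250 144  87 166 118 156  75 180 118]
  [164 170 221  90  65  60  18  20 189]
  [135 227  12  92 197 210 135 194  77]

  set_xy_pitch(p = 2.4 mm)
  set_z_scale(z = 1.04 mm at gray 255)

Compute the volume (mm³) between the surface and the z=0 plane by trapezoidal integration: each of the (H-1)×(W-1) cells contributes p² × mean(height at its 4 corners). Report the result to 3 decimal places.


98.718

height_mm = gray/255 × 1.04; cell vol = 2.4² × mean(4 corners)
unit = 2.4² × 1.04 / (4×255) = 0.00587294 mm³ per gray-sum
row 0: Σ corner-gray over 8 cells = 4533  → 26.6220
row 1: Σ corner-gray over 8 cells = 4428  → 26.0054
row 2: Σ corner-gray over 8 cells = 3861  → 22.6754
row 3: Σ corner-gray over 8 cells = 3987  → 23.4154
Σ rows: total corner-gray = 16809  → 98.7183 mm³


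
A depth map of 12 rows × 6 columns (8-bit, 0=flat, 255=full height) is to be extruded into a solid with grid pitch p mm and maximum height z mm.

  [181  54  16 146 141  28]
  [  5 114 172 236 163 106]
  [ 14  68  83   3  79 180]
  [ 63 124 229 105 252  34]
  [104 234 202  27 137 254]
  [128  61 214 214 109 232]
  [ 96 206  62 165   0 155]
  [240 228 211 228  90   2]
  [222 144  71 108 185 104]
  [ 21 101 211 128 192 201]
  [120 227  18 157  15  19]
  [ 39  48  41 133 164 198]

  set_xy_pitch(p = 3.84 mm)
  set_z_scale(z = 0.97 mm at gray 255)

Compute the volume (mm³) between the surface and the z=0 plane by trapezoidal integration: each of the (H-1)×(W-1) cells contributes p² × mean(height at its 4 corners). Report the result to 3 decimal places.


404.193

height_mm = gray/255 × 0.97; cell vol = 3.84² × mean(4 corners)
unit = 3.84² × 0.97 / (4×255) = 0.0140228 mm³ per gray-sum
row 0: Σ corner-gray over 5 cells = 2404  → 33.7108
row 1: Σ corner-gray over 5 cells = 2141  → 30.0228
row 2: Σ corner-gray over 5 cells = 2177  → 30.5276
row 3: Σ corner-gray over 5 cells = 3075  → 43.1200
row 4: Σ corner-gray over 5 cells = 3114  → 43.6669
row 5: Σ corner-gray over 5 cells = 2673  → 37.4829
row 6: Σ corner-gray over 5 cells = 2873  → 40.2874
row 7: Σ corner-gray over 5 cells = 3098  → 43.4426
row 8: Σ corner-gray over 5 cells = 2828  → 39.6564
row 9: Σ corner-gray over 5 cells = 2459  → 34.4820
row 10: Σ corner-gray over 5 cells = 1982  → 27.7931
Σ rows: total corner-gray = 28824  → 404.1925 mm³


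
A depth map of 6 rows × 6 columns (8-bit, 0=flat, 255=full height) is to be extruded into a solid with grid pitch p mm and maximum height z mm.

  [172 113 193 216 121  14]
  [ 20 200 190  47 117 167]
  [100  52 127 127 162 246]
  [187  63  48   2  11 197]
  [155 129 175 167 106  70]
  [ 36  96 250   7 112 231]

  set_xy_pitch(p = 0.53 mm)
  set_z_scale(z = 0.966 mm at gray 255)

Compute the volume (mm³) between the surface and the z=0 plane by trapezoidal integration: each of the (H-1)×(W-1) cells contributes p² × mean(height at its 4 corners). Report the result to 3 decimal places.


height_mm = gray/255 × 0.966; cell vol = 0.53² × mean(4 corners)
unit = 0.53² × 0.966 / (4×255) = 0.000266029 mm³ per gray-sum
row 0: Σ corner-gray over 5 cells = 2767  → 0.7361
row 1: Σ corner-gray over 5 cells = 2577  → 0.6856
row 2: Σ corner-gray over 5 cells = 1914  → 0.5092
row 3: Σ corner-gray over 5 cells = 2011  → 0.5350
row 4: Σ corner-gray over 5 cells = 2576  → 0.6853
Σ rows: total corner-gray = 11845  → 3.1511 mm³

3.151


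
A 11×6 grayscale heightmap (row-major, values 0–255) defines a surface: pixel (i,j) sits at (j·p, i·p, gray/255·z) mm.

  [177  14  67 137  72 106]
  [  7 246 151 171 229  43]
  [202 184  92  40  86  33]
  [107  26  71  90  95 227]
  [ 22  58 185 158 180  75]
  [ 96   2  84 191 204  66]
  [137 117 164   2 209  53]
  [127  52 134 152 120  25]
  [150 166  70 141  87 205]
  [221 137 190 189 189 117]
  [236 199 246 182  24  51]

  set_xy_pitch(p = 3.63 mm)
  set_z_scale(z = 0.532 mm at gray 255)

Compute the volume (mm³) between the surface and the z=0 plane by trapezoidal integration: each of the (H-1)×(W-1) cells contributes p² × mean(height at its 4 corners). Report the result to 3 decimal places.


171.308

height_mm = gray/255 × 0.532; cell vol = 3.63² × mean(4 corners)
unit = 3.63² × 0.532 / (4×255) = 0.00687266 mm³ per gray-sum
row 0: Σ corner-gray over 5 cells = 2507  → 17.2298
row 1: Σ corner-gray over 5 cells = 2683  → 18.4393
row 2: Σ corner-gray over 5 cells = 1937  → 13.3123
row 3: Σ corner-gray over 5 cells = 2157  → 14.8243
row 4: Σ corner-gray over 5 cells = 2383  → 16.3775
row 5: Σ corner-gray over 5 cells = 2298  → 15.7934
row 6: Σ corner-gray over 5 cells = 2242  → 15.4085
row 7: Σ corner-gray over 5 cells = 2351  → 16.1576
row 8: Σ corner-gray over 5 cells = 3031  → 20.8310
row 9: Σ corner-gray over 5 cells = 3337  → 22.9341
Σ rows: total corner-gray = 24926  → 171.3079 mm³


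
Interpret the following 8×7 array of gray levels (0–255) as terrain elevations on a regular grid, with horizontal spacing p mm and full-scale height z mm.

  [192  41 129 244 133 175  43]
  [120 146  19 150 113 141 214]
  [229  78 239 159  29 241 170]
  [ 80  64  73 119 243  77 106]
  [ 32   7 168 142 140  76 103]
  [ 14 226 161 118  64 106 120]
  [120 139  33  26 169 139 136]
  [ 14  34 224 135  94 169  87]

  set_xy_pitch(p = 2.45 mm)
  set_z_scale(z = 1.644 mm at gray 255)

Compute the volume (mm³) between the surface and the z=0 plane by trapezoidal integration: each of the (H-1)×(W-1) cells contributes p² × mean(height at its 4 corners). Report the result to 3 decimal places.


height_mm = gray/255 × 1.644; cell vol = 2.45² × mean(4 corners)
unit = 2.45² × 1.644 / (4×255) = 0.00967462 mm³ per gray-sum
row 0: Σ corner-gray over 6 cells = 3151  → 30.4847
row 1: Σ corner-gray over 6 cells = 3363  → 32.5357
row 2: Σ corner-gray over 6 cells = 3229  → 31.2393
row 3: Σ corner-gray over 6 cells = 2539  → 24.5639
row 4: Σ corner-gray over 6 cells = 2685  → 25.9763
row 5: Σ corner-gray over 6 cells = 2752  → 26.6245
row 6: Σ corner-gray over 6 cells = 2681  → 25.9376
Σ rows: total corner-gray = 20400  → 197.3622 mm³

197.362


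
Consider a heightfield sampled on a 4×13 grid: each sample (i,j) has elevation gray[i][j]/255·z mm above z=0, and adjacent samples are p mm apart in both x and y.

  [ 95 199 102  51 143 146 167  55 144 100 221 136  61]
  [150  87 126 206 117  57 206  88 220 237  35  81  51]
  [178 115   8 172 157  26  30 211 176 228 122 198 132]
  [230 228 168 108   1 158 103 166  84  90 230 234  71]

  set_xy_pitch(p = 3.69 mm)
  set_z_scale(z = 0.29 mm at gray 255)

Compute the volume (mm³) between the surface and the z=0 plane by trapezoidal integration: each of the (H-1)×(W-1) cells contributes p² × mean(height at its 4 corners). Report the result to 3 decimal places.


74.169

height_mm = gray/255 × 0.29; cell vol = 3.69² × mean(4 corners)
unit = 3.69² × 0.29 / (4×255) = 0.00387124 mm³ per gray-sum
row 0: Σ corner-gray over 12 cells = 6205  → 24.0211
row 1: Σ corner-gray over 12 cells = 6317  → 24.4546
row 2: Σ corner-gray over 12 cells = 6637  → 25.6934
Σ rows: total corner-gray = 19159  → 74.1692 mm³


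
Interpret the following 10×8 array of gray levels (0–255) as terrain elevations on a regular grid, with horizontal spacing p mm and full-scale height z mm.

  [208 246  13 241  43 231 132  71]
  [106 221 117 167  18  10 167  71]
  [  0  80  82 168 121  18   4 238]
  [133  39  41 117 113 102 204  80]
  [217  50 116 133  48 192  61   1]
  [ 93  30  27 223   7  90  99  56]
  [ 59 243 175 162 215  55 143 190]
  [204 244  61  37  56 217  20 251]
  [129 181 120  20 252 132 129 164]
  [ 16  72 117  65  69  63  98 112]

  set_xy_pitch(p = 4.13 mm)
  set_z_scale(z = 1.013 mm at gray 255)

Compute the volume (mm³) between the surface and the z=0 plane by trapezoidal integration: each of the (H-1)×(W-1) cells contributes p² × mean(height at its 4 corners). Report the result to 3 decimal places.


height_mm = gray/255 × 1.013; cell vol = 4.13² × mean(4 corners)
unit = 4.13² × 1.013 / (4×255) = 0.0169398 mm³ per gray-sum
row 0: Σ corner-gray over 7 cells = 3668  → 62.1353
row 1: Σ corner-gray over 7 cells = 2761  → 46.7709
row 2: Σ corner-gray over 7 cells = 2629  → 44.5348
row 3: Σ corner-gray over 7 cells = 2863  → 48.4988
row 4: Σ corner-gray over 7 cells = 2519  → 42.6715
row 5: Σ corner-gray over 7 cells = 3336  → 56.5113
row 6: Σ corner-gray over 7 cells = 3960  → 67.0818
row 7: Σ corner-gray over 7 cells = 3686  → 62.4403
row 8: Σ corner-gray over 7 cells = 3057  → 51.7851
Σ rows: total corner-gray = 28479  → 482.4298 mm³

482.430


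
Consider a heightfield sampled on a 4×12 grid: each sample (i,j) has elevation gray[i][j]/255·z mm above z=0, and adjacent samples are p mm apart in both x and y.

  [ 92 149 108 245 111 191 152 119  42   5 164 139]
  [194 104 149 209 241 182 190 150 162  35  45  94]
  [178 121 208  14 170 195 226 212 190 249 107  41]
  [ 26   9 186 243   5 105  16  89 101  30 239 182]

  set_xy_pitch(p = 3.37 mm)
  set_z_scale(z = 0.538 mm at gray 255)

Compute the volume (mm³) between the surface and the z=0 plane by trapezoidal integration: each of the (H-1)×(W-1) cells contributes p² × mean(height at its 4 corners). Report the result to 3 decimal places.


112.059

height_mm = gray/255 × 0.538; cell vol = 3.37² × mean(4 corners)
unit = 3.37² × 0.538 / (4×255) = 0.00599021 mm³ per gray-sum
row 0: Σ corner-gray over 11 cells = 6025  → 36.0910
row 1: Σ corner-gray over 11 cells = 6825  → 40.8832
row 2: Σ corner-gray over 11 cells = 5857  → 35.0846
Σ rows: total corner-gray = 18707  → 112.0588 mm³


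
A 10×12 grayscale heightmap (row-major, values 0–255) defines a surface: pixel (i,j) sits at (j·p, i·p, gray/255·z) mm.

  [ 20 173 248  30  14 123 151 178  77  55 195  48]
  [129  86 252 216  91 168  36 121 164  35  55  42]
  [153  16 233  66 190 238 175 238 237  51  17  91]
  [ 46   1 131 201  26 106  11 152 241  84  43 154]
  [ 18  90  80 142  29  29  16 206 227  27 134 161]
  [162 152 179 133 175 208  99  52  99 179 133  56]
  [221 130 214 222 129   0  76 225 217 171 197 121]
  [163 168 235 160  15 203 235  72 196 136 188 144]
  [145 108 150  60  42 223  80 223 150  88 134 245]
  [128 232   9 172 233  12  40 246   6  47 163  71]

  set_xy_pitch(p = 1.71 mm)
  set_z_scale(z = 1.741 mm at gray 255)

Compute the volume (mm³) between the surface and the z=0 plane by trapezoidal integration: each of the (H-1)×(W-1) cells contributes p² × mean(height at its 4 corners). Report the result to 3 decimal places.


255.766

height_mm = gray/255 × 1.741; cell vol = 1.71² × mean(4 corners)
unit = 1.71² × 1.741 / (4×255) = 0.00499104 mm³ per gray-sum
row 0: Σ corner-gray over 11 cells = 5175  → 25.8286
row 1: Σ corner-gray over 11 cells = 5785  → 28.8732
row 2: Σ corner-gray over 11 cells = 5358  → 26.7420
row 3: Σ corner-gray over 11 cells = 4331  → 21.6162
row 4: Σ corner-gray over 11 cells = 5175  → 25.8286
row 5: Σ corner-gray over 11 cells = 6540  → 32.6414
row 6: Σ corner-gray over 11 cells = 7027  → 35.0720
row 7: Σ corner-gray over 11 cells = 6429  → 32.0874
row 8: Σ corner-gray over 11 cells = 5425  → 27.0764
Σ rows: total corner-gray = 51245  → 255.7657 mm³


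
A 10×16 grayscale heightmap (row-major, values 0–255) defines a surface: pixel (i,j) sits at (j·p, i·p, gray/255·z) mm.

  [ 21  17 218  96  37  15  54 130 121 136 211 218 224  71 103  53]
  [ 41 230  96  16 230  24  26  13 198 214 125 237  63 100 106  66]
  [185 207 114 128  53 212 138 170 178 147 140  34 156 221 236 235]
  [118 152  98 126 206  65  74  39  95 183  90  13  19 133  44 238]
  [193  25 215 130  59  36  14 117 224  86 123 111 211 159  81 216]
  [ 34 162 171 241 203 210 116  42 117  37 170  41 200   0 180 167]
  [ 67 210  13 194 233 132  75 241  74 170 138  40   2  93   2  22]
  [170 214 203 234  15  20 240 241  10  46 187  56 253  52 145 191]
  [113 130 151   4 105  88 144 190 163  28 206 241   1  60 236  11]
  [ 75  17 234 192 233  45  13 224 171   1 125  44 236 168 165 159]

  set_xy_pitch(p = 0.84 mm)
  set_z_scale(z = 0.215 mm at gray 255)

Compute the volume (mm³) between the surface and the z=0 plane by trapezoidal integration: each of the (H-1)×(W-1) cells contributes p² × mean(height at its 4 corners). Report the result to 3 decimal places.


height_mm = gray/255 × 0.215; cell vol = 0.84² × mean(4 corners)
unit = 0.84² × 0.215 / (4×255) = 0.000148729 mm³ per gray-sum
row 0: Σ corner-gray over 15 cells = 6839  → 1.0172
row 1: Σ corner-gray over 15 cells = 8151  → 1.2123
row 2: Σ corner-gray over 15 cells = 7718  → 1.1479
row 3: Σ corner-gray over 15 cells = 6621  → 0.9847
row 4: Σ corner-gray over 15 cells = 7572  → 1.1262
row 5: Σ corner-gray over 15 cells = 7304  → 1.0863
row 6: Σ corner-gray over 15 cells = 7516  → 1.1179
row 7: Σ corner-gray over 15 cells = 7811  → 1.1617
row 8: Σ corner-gray over 15 cells = 7588  → 1.1286
Σ rows: total corner-gray = 67120  → 9.9827 mm³

9.983


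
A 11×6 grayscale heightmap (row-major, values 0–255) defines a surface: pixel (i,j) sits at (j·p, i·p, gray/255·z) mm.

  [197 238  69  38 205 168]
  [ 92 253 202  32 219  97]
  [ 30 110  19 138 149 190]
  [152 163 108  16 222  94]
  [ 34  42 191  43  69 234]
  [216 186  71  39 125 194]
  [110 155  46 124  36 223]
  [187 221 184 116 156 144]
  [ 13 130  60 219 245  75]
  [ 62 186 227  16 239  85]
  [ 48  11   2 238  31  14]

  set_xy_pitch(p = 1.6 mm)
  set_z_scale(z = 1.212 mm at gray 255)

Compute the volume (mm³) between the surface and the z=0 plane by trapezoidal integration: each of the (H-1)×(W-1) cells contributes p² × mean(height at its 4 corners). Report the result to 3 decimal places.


77.820

height_mm = gray/255 × 1.212; cell vol = 1.6² × mean(4 corners)
unit = 1.6² × 1.212 / (4×255) = 0.00304188 mm³ per gray-sum
row 0: Σ corner-gray over 5 cells = 3066  → 9.3264
row 1: Σ corner-gray over 5 cells = 2653  → 8.0701
row 2: Σ corner-gray over 5 cells = 2316  → 7.0450
row 3: Σ corner-gray over 5 cells = 2222  → 6.7591
row 4: Σ corner-gray over 5 cells = 2210  → 6.7226
row 5: Σ corner-gray over 5 cells = 2307  → 7.0176
row 6: Σ corner-gray over 5 cells = 2740  → 8.3348
row 7: Σ corner-gray over 5 cells = 3081  → 9.3720
row 8: Σ corner-gray over 5 cells = 2879  → 8.7576
row 9: Σ corner-gray over 5 cells = 2109  → 6.4153
Σ rows: total corner-gray = 25583  → 77.8205 mm³


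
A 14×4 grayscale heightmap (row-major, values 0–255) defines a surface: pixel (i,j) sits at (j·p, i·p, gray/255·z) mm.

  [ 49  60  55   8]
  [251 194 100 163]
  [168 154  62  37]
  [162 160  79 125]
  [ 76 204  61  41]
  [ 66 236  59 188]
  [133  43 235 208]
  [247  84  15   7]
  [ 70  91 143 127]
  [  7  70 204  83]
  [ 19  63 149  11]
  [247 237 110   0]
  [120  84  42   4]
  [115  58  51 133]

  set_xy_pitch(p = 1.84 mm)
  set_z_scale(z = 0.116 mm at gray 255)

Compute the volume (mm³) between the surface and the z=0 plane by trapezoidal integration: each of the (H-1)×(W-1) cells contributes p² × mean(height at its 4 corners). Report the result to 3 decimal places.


6.695

height_mm = gray/255 × 0.116; cell vol = 1.84² × mean(4 corners)
unit = 1.84² × 0.116 / (4×255) = 0.000385029 mm³ per gray-sum
row 0: Σ corner-gray over 3 cells = 1289  → 0.4963
row 1: Σ corner-gray over 3 cells = 1639  → 0.6311
row 2: Σ corner-gray over 3 cells = 1402  → 0.5398
row 3: Σ corner-gray over 3 cells = 1412  → 0.5437
row 4: Σ corner-gray over 3 cells = 1491  → 0.5741
row 5: Σ corner-gray over 3 cells = 1741  → 0.6703
row 6: Σ corner-gray over 3 cells = 1349  → 0.5194
row 7: Σ corner-gray over 3 cells = 1117  → 0.4301
row 8: Σ corner-gray over 3 cells = 1303  → 0.5017
row 9: Σ corner-gray over 3 cells = 1092  → 0.4205
row 10: Σ corner-gray over 3 cells = 1395  → 0.5371
row 11: Σ corner-gray over 3 cells = 1317  → 0.5071
row 12: Σ corner-gray over 3 cells = 842  → 0.3242
Σ rows: total corner-gray = 17389  → 6.6953 mm³


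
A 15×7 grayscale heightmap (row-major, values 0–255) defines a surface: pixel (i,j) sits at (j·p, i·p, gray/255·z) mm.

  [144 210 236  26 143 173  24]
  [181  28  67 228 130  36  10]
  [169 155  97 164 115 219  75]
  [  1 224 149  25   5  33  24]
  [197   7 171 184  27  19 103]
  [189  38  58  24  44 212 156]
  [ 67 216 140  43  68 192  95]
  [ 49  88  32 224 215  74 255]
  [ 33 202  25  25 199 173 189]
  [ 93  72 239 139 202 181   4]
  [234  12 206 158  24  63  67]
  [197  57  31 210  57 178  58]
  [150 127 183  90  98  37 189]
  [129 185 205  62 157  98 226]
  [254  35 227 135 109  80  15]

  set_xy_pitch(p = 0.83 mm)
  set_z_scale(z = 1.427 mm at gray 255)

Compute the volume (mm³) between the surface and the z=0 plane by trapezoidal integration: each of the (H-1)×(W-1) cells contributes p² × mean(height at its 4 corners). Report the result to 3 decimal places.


height_mm = gray/255 × 1.427; cell vol = 0.83² × mean(4 corners)
unit = 0.83² × 1.427 / (4×255) = 0.000963785 mm³ per gray-sum
row 0: Σ corner-gray over 6 cells = 2913  → 2.8075
row 1: Σ corner-gray over 6 cells = 2913  → 2.8075
row 2: Σ corner-gray over 6 cells = 2641  → 2.5454
row 3: Σ corner-gray over 6 cells = 2013  → 1.9401
row 4: Σ corner-gray over 6 cells = 2213  → 2.1329
row 5: Σ corner-gray over 6 cells = 2577  → 2.4837
row 6: Σ corner-gray over 6 cells = 3050  → 2.9395
row 7: Σ corner-gray over 6 cells = 3040  → 2.9299
row 8: Σ corner-gray over 6 cells = 3233  → 3.1159
row 9: Σ corner-gray over 6 cells = 2990  → 2.8817
row 10: Σ corner-gray over 6 cells = 2548  → 2.4557
row 11: Σ corner-gray over 6 cells = 2730  → 2.6311
row 12: Σ corner-gray over 6 cells = 3178  → 3.0629
row 13: Σ corner-gray over 6 cells = 3210  → 3.0937
Σ rows: total corner-gray = 39249  → 37.8276 mm³

37.828


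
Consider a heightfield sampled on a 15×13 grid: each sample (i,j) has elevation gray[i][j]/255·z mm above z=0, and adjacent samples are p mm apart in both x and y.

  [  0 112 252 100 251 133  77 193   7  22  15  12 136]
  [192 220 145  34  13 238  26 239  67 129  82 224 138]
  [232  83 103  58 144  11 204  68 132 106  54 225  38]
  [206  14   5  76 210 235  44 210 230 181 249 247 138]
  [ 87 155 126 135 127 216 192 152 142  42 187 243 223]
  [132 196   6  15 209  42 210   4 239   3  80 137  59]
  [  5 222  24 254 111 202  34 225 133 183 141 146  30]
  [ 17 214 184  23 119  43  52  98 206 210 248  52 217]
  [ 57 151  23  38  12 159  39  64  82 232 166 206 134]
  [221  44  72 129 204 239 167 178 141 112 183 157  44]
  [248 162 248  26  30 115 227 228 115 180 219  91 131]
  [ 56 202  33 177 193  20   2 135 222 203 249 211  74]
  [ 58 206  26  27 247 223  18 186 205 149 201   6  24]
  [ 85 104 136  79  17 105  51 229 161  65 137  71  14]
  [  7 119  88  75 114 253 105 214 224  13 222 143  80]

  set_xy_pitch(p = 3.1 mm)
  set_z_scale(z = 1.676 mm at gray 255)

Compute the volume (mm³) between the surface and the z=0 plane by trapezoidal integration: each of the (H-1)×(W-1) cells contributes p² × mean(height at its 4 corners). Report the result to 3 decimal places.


height_mm = gray/255 × 1.676; cell vol = 3.1² × mean(4 corners)
unit = 3.1² × 1.676 / (4×255) = 0.0157905 mm³ per gray-sum
row 0: Σ corner-gray over 12 cells = 5648  → 89.1850
row 1: Σ corner-gray over 12 cells = 5810  → 91.7431
row 2: Σ corner-gray over 12 cells = 6392  → 100.9332
row 3: Σ corner-gray over 12 cells = 7490  → 118.2712
row 4: Σ corner-gray over 12 cells = 6217  → 98.1698
row 5: Σ corner-gray over 12 cells = 5858  → 92.5010
row 6: Σ corner-gray over 12 cells = 6517  → 102.9070
row 7: Σ corner-gray over 12 cells = 5667  → 89.4850
row 8: Σ corner-gray over 12 cells = 6052  → 95.5644
row 9: Σ corner-gray over 12 cells = 7178  → 113.3446
row 10: Σ corner-gray over 12 cells = 7085  → 111.8760
row 11: Σ corner-gray over 12 cells = 6494  → 102.5438
row 12: Σ corner-gray over 12 cells = 5479  → 86.5164
row 13: Σ corner-gray over 12 cells = 5636  → 88.9955
Σ rows: total corner-gray = 87523  → 1382.0362 mm³

1382.036


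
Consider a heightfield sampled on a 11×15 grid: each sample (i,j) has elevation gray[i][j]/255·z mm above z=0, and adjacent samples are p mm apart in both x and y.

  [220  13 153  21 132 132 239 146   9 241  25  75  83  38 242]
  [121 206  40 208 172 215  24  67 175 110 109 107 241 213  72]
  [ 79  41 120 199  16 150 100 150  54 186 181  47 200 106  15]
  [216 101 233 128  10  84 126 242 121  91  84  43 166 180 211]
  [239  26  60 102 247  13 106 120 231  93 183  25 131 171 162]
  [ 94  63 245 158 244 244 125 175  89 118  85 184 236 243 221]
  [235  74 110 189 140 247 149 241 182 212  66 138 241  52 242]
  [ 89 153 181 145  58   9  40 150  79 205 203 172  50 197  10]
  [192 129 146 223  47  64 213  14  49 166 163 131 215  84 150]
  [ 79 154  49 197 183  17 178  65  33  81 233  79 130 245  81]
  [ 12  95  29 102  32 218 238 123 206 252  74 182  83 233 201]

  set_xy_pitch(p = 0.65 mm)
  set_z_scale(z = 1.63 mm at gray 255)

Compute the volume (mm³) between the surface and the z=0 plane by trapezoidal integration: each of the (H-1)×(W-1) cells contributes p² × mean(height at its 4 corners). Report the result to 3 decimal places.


50.621

height_mm = gray/255 × 1.63; cell vol = 0.65² × mean(4 corners)
unit = 0.65² × 1.63 / (4×255) = 0.000675172 mm³ per gray-sum
row 0: Σ corner-gray over 14 cells = 7043  → 4.7552
row 1: Σ corner-gray over 14 cells = 7161  → 4.8349
row 2: Σ corner-gray over 14 cells = 6839  → 4.6175
row 3: Σ corner-gray over 14 cells = 7062  → 4.7681
row 4: Σ corner-gray over 14 cells = 8150  → 5.5026
row 5: Σ corner-gray over 14 cells = 9292  → 6.2737
row 6: Σ corner-gray over 14 cells = 7942  → 5.3622
row 7: Σ corner-gray over 14 cells = 7013  → 4.7350
row 8: Σ corner-gray over 14 cells = 7078  → 4.7789
row 9: Σ corner-gray over 14 cells = 7395  → 4.9929
Σ rows: total corner-gray = 74975  → 50.6210 mm³


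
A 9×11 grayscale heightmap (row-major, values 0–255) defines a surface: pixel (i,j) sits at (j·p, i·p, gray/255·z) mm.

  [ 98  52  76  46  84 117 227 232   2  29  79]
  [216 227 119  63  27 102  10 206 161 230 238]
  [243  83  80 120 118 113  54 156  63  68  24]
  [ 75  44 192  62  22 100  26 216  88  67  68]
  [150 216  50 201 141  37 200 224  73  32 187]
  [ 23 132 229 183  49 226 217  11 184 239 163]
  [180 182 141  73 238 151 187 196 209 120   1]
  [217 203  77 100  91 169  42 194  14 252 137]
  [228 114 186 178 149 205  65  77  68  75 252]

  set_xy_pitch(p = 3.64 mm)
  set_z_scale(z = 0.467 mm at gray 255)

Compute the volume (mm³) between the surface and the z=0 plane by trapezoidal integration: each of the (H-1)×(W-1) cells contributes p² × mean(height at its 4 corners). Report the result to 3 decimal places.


247.897

height_mm = gray/255 × 0.467; cell vol = 3.64² × mean(4 corners)
unit = 3.64² × 0.467 / (4×255) = 0.00606624 mm³ per gray-sum
row 0: Σ corner-gray over 10 cells = 4651  → 28.2141
row 1: Σ corner-gray over 10 cells = 4721  → 28.6387
row 2: Σ corner-gray over 10 cells = 3754  → 22.7727
row 3: Σ corner-gray over 10 cells = 4462  → 27.0676
row 4: Σ corner-gray over 10 cells = 5811  → 35.2509
row 5: Σ corner-gray over 10 cells = 6301  → 38.2234
row 6: Σ corner-gray over 10 cells = 5813  → 35.2630
row 7: Σ corner-gray over 10 cells = 5352  → 32.4665
Σ rows: total corner-gray = 40865  → 247.8968 mm³


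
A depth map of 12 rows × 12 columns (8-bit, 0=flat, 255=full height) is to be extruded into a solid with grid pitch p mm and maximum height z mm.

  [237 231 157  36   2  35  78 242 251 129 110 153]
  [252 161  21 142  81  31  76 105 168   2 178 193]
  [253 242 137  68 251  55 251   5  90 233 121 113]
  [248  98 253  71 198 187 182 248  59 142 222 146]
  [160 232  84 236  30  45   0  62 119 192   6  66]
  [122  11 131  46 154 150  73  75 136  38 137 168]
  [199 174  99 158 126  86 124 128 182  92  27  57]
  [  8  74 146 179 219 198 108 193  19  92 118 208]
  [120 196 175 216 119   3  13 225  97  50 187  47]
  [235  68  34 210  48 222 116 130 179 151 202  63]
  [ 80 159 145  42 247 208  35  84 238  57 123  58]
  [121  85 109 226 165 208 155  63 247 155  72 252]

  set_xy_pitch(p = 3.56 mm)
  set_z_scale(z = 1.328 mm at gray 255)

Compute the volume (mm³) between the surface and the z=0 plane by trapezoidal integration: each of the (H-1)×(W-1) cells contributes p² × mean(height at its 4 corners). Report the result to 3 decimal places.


1024.534

height_mm = gray/255 × 1.328; cell vol = 3.56² × mean(4 corners)
unit = 3.56² × 1.328 / (4×255) = 0.0165005 mm³ per gray-sum
row 0: Σ corner-gray over 11 cells = 5307  → 87.5683
row 1: Σ corner-gray over 11 cells = 5647  → 93.1785
row 2: Σ corner-gray over 11 cells = 6986  → 115.2727
row 3: Σ corner-gray over 11 cells = 5952  → 98.2112
row 4: Σ corner-gray over 11 cells = 4430  → 73.0973
row 5: Σ corner-gray over 11 cells = 4840  → 79.8626
row 6: Σ corner-gray over 11 cells = 5556  → 91.6769
row 7: Σ corner-gray over 11 cells = 5637  → 93.0135
row 8: Σ corner-gray over 11 cells = 5747  → 94.8285
row 9: Σ corner-gray over 11 cells = 5832  → 96.2311
row 10: Σ corner-gray over 11 cells = 6157  → 101.5938
Σ rows: total corner-gray = 62091  → 1024.5344 mm³
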